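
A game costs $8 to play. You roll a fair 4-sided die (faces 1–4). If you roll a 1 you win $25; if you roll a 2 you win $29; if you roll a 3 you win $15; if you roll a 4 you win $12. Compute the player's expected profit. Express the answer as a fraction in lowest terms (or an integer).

49/4 dollars

E[payout] = (1/4)·12 + (1/4)·15 + (1/4)·25 + (1/4)·29 = 81/4
Expected profit = 81/4 − 8 = 49/4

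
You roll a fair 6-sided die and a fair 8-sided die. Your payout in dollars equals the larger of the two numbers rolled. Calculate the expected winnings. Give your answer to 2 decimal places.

Distribution of the larger of the two numbers rolled: 1 w.p. 1/48, 2 w.p. 1/16, 3 w.p. 5/48, 4 w.p. 7/48, 5 w.p. 3/16, 6 w.p. 11/48, …
E[payout] = (1/48)·1 + (1/16)·2 + (5/48)·3 + (7/48)·4 + (3/16)·5 + (11/48)·6 + (1/8)·7 + (1/8)·8 = 251/48
≈ $5.23

$5.23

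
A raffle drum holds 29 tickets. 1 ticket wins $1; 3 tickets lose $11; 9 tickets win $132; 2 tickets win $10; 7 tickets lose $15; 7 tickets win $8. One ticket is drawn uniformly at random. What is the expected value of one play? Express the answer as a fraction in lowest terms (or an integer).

E[payout] = (1/29)·1 + (3/29)·(-11) + (9/29)·132 + (2/29)·10 + (7/29)·(-15) + (7/29)·8 = 1127/29

1127/29 dollars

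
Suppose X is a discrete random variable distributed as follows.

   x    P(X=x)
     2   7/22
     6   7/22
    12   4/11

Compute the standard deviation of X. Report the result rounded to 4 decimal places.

E[X] = 76/11, E[X²] = 716/11
Var(X) = E[X²] − (E[X])² = 716/11 − 5776/121 = 2100/121
SD(X) = √(2100/121) ≈ 4.1660

4.1660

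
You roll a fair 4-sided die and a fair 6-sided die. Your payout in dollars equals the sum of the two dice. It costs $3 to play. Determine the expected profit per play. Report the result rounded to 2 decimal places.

Distribution of the sum of the two dice: 2 w.p. 1/24, 3 w.p. 1/12, 4 w.p. 1/8, 5 w.p. 1/6, 6 w.p. 1/6, 7 w.p. 1/6, …
E[payout] = (1/24)·2 + (1/12)·3 + (1/8)·4 + (1/6)·5 + (1/6)·6 + (1/6)·7 + (1/8)·8 + (1/12)·9 + (1/24)·10 = 6
Expected profit = 6 − 3 = 3 ≈ $3.00

$3.00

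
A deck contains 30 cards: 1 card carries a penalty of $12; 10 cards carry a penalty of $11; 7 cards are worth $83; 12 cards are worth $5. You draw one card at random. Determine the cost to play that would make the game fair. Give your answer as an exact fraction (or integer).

173/10 dollars

E[payout] = (1/30)·(-12) + (10/30)·(-11) + (7/30)·83 + (12/30)·5 = 173/10
Fair fee = E[payout] = 173/10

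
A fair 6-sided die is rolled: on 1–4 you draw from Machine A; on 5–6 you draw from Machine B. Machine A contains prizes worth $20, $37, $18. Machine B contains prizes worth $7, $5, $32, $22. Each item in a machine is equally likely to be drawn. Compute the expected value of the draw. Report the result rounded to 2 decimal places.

E[X | Machine A] = (20 + 37 + 18)/3 = 25
E[X | Machine B] = (7 + 5 + 32 + 22)/4 = 33/2
E[X] = (2/3)·25 + (1/3)·33/2 = 133/6 ≈ 22.17

$22.17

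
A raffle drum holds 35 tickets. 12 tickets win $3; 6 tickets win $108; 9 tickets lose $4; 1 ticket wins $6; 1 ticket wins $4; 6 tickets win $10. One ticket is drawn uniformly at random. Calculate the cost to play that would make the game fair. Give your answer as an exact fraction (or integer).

E[payout] = (12/35)·3 + (6/35)·108 + (9/35)·(-4) + (1/35)·6 + (1/35)·4 + (6/35)·10 = 718/35
Fair fee = E[payout] = 718/35

718/35 dollars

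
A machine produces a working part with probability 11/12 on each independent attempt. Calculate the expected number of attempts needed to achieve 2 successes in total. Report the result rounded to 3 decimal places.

2.182

By linearity (sum of 2 independent geometric waits), E[trials] = 2/p = 2/(11/12) = 24/11.
≈ 2.182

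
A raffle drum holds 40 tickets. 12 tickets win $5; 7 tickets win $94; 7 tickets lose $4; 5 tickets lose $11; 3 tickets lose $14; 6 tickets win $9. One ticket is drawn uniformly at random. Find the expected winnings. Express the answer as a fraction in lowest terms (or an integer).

647/40 dollars

E[payout] = (12/40)·5 + (7/40)·94 + (7/40)·(-4) + (5/40)·(-11) + (3/40)·(-14) + (6/40)·9 = 647/40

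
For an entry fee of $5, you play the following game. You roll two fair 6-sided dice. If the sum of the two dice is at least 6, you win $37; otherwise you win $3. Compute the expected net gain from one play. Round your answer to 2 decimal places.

$22.56

E[payout] = (5/18)·3 + (13/18)·37 = 248/9
Expected profit = 248/9 − 5 = 203/9 ≈ $22.56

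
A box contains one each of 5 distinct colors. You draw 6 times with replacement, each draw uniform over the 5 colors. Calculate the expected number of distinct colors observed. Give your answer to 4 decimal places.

Let Xⱼ=1 if type j appears at least once. P(Xⱼ=1) = 1 − ((5−1)/5)^6 = 11529/15625.
E[#distinct] = 5·11529/15625 = 11529/3125.
≈ 3.6893

3.6893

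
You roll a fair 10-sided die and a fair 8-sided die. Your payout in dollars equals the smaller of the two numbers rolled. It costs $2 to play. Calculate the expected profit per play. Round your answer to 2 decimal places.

Distribution of the smaller of the two numbers rolled: 1 w.p. 17/80, 2 w.p. 3/16, 3 w.p. 13/80, 4 w.p. 11/80, 5 w.p. 9/80, 6 w.p. 7/80, …
E[payout] = (17/80)·1 + (3/16)·2 + (13/80)·3 + (11/80)·4 + (9/80)·5 + (7/80)·6 + (1/16)·7 + (3/80)·8 = 69/20
Expected profit = 69/20 − 2 = 29/20 ≈ $1.45

$1.45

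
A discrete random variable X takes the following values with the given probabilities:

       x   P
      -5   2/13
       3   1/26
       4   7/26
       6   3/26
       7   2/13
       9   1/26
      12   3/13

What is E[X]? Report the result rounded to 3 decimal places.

5.308

E[X] = (2/13)·(-5) + (1/26)·3 + (7/26)·4 + (3/26)·6 + (2/13)·7 + (1/26)·9 + (3/13)·12
     = 69/13 ≈ 5.308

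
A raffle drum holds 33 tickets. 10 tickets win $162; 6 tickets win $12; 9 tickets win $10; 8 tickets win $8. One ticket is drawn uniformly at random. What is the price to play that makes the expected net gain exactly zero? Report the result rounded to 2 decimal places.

$55.94

E[payout] = (10/33)·162 + (6/33)·12 + (9/33)·10 + (8/33)·8 = 1846/33
Fair fee = E[payout] = 1846/33 ≈ $55.94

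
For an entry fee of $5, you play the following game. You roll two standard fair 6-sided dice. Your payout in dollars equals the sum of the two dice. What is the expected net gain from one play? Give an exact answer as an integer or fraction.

$2

Distribution of the sum of the two dice: 2 w.p. 1/36, 3 w.p. 1/18, 4 w.p. 1/12, 5 w.p. 1/9, 6 w.p. 5/36, 7 w.p. 1/6, …
E[payout] = (1/36)·2 + (1/18)·3 + (1/12)·4 + (1/9)·5 + (5/36)·6 + (1/6)·7 + (5/36)·8 + (1/9)·9 + (1/12)·10 + (1/18)·11 + (1/36)·12 = 7
Expected profit = 7 − 5 = 2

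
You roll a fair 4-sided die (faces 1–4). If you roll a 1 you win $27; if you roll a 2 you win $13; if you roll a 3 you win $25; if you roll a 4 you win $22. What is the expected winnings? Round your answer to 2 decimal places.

E[payout] = (1/4)·13 + (1/4)·22 + (1/4)·25 + (1/4)·27 = 87/4
≈ $21.75

$21.75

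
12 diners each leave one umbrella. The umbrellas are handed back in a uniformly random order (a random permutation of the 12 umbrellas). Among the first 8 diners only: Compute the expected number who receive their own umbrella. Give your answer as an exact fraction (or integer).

Let Xᵢ = 1 if person i gets their own umbrella. For each i, P(Xᵢ=1) = 1/12.
By linearity of expectation, E[X₁+…+X_8] = 8·(1/12) = 2/3.

2/3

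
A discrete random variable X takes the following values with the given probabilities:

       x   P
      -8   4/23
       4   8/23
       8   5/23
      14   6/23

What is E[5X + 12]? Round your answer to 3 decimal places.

38.957

E[5x+12] = (4/23)·(-28) + (8/23)·32 + (5/23)·52 + (6/23)·82
     = 896/23 ≈ 38.957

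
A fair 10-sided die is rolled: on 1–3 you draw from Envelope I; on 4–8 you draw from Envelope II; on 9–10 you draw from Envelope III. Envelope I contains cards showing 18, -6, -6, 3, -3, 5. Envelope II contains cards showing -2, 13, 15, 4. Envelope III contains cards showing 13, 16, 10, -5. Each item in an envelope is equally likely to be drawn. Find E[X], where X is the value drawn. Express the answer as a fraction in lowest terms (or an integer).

E[X | Envelope I] = (18 − 6 − 6 + 3 − 3 + 5)/6 = 11/6
E[X | Envelope II] = (-2 + 13 + 15 + 4)/4 = 15/2
E[X | Envelope III] = (13 + 16 + 10 − 5)/4 = 17/2
E[X] = (3/10)·11/6 + (1/2)·15/2 + (1/5)·17/2 = 6

6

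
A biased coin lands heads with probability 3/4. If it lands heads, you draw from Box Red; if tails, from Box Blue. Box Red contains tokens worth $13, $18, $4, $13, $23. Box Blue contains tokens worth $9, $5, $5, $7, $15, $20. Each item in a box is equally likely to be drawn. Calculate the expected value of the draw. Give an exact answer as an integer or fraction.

1583/120 dollars

E[X | Box Red] = (13 + 18 + 4 + 13 + 23)/5 = 71/5
E[X | Box Blue] = (9 + 5 + 5 + 7 + 15 + 20)/6 = 61/6
E[X] = (3/4)·71/5 + (1/4)·61/6 = 1583/120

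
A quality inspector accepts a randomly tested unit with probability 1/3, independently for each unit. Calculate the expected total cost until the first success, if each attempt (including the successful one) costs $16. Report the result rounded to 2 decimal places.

E[#attempts] = 1/p = 3; E[cost] = 16·3 = 48.
≈ 48.00

$48.00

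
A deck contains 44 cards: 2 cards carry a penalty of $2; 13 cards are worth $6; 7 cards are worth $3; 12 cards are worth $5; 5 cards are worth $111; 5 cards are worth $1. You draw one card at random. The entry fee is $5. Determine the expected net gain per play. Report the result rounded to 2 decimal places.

$11.25

E[payout] = (2/44)·(-2) + (13/44)·6 + (7/44)·3 + (12/44)·5 + (5/44)·111 + (5/44)·1 = 65/4
Expected profit = 65/4 − 5 = 45/4 ≈ $11.25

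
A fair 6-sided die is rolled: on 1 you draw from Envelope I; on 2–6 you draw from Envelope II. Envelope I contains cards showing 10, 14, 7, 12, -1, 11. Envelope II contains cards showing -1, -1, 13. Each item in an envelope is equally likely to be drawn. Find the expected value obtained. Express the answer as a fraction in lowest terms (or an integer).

E[X | Envelope I] = (10 + 14 + 7 + 12 − 1 + 11)/6 = 53/6
E[X | Envelope II] = (-1 − 1 + 13)/3 = 11/3
E[X] = (1/6)·53/6 + (5/6)·11/3 = 163/36

163/36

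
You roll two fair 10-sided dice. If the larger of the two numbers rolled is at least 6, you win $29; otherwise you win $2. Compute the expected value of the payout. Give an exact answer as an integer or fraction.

89/4 dollars

E[payout] = (1/4)·2 + (3/4)·29 = 89/4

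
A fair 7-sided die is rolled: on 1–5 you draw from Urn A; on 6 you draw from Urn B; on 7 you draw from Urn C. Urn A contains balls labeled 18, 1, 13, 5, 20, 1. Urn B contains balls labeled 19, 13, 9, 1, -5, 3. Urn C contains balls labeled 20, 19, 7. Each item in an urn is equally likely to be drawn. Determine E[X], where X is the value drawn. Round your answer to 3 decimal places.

E[X | Urn A] = (18 + 1 + 13 + 5 + 20 + 1)/6 = 29/3
E[X | Urn B] = (19 + 13 + 9 + 1 − 5 + 3)/6 = 20/3
E[X | Urn C] = (20 + 19 + 7)/3 = 46/3
E[X] = (5/7)·29/3 + (1/7)·20/3 + (1/7)·46/3 = 211/21 ≈ 10.048

10.048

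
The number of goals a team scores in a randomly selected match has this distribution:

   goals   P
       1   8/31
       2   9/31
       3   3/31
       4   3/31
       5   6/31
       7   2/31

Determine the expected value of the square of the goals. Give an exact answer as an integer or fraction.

E[X²] = (8/31)·1 + (9/31)·4 + (3/31)·9 + (3/31)·16 + (6/31)·25 + (2/31)·49
     = 367/31

367/31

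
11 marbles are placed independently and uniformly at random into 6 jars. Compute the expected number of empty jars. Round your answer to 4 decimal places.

Let Xⱼ=1 if jar j is empty. P(Xⱼ=1) = ((6-1)/6)^11 = 48828125/362797056.
By linearity, E[#empty] = 6·48828125/362797056 = 48828125/60466176.
≈ 0.8075

0.8075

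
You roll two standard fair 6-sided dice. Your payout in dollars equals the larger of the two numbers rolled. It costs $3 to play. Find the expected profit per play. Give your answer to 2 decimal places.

$1.47

Distribution of the larger of the two numbers rolled: 1 w.p. 1/36, 2 w.p. 1/12, 3 w.p. 5/36, 4 w.p. 7/36, 5 w.p. 1/4, 6 w.p. 11/36
E[payout] = (1/36)·1 + (1/12)·2 + (5/36)·3 + (7/36)·4 + (1/4)·5 + (11/36)·6 = 161/36
Expected profit = 161/36 − 3 = 53/36 ≈ $1.47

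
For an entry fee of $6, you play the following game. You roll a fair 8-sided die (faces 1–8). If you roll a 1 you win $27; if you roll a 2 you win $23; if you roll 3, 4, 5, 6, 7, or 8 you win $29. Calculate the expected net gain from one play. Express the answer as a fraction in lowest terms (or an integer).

$22

E[payout] = (1/8)·23 + (1/8)·27 + (3/4)·29 = 28
Expected profit = 28 − 6 = 22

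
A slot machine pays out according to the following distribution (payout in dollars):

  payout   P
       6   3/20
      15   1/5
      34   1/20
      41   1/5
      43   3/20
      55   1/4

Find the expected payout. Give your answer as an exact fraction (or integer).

$34

E[X] = (3/20)·6 + (1/5)·15 + (1/20)·34 + (1/5)·41 + (3/20)·43 + (1/4)·55
     = 34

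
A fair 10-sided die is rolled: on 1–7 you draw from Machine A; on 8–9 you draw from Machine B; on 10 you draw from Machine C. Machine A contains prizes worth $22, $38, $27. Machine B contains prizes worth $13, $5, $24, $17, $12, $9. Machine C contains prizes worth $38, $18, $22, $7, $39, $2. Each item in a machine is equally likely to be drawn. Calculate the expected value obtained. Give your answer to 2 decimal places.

$25.07

E[X | Machine A] = (22 + 38 + 27)/3 = 29
E[X | Machine B] = (13 + 5 + 24 + 17 + 12 + 9)/6 = 40/3
E[X | Machine C] = (38 + 18 + 22 + 7 + 39 + 2)/6 = 21
E[X] = (7/10)·29 + (1/5)·40/3 + (1/10)·21 = 376/15 ≈ 25.07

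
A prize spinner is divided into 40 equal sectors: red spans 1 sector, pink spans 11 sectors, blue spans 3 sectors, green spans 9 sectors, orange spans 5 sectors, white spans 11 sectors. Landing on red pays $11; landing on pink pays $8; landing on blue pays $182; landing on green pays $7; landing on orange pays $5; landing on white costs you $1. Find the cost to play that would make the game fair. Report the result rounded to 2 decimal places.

$18.05

E[payout] = (1/40)·11 + (11/40)·8 + (3/40)·182 + (9/40)·7 + (5/40)·5 + (11/40)·(-1) = 361/20
Fair fee = E[payout] = 361/20 ≈ $18.05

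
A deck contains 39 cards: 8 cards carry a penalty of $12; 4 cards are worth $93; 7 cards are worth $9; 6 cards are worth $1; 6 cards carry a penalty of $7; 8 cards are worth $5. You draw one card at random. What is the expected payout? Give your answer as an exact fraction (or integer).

E[payout] = (8/39)·(-12) + (4/39)·93 + (7/39)·9 + (6/39)·1 + (6/39)·(-7) + (8/39)·5 = 343/39

343/39 dollars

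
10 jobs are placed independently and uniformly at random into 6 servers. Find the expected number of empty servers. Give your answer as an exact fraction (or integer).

9765625/10077696

Let Xⱼ=1 if server j is empty. P(Xⱼ=1) = ((6-1)/6)^10 = 9765625/60466176.
By linearity, E[#empty] = 6·9765625/60466176 = 9765625/10077696.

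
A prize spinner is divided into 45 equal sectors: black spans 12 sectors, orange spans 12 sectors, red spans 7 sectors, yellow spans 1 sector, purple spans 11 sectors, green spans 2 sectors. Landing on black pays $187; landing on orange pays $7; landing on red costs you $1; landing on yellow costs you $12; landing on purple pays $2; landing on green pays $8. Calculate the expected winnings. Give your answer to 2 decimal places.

$52.16

E[payout] = (12/45)·187 + (12/45)·7 + (7/45)·(-1) + (1/45)·(-12) + (11/45)·2 + (2/45)·8 = 2347/45
≈ $52.16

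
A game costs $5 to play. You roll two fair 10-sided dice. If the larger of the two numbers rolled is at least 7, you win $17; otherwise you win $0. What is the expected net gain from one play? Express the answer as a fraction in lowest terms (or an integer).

147/25 dollars

E[payout] = (9/25)·0 + (16/25)·17 = 272/25
Expected profit = 272/25 − 5 = 147/25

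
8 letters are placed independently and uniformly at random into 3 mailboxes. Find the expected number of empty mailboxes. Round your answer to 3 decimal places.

Let Xⱼ=1 if mailbox j is empty. P(Xⱼ=1) = ((3-1)/3)^8 = 256/6561.
By linearity, E[#empty] = 3·256/6561 = 256/2187.
≈ 0.117

0.117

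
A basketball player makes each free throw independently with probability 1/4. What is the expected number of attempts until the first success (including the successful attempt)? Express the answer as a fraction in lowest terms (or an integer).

4

For a geometric distribution, E[trials] = 1/p = 1/(1/4) = 4.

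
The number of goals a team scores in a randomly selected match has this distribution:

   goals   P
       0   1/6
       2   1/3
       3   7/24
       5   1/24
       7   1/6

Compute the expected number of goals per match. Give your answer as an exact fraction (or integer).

35/12

E[X] = (1/6)·0 + (1/3)·2 + (7/24)·3 + (1/24)·5 + (1/6)·7
     = 35/12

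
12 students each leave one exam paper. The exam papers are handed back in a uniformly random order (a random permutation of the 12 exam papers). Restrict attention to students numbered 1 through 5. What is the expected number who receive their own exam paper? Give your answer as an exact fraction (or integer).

5/12

Let Xᵢ = 1 if person i gets their own exam paper. For each i, P(Xᵢ=1) = 1/12.
By linearity of expectation, E[X₁+…+X_5] = 5·(1/12) = 5/12.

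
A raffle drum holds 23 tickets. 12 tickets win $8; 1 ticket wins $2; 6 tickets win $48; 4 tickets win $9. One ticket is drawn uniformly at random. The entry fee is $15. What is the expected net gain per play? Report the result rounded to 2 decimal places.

$3.35

E[payout] = (12/23)·8 + (1/23)·2 + (6/23)·48 + (4/23)·9 = 422/23
Expected profit = 422/23 − 15 = 77/23 ≈ $3.35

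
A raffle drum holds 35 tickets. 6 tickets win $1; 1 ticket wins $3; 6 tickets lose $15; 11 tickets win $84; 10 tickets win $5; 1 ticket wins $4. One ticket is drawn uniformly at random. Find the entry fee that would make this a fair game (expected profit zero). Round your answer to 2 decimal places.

E[payout] = (6/35)·1 + (1/35)·3 + (6/35)·(-15) + (11/35)·84 + (10/35)·5 + (1/35)·4 = 897/35
Fair fee = E[payout] = 897/35 ≈ $25.63

$25.63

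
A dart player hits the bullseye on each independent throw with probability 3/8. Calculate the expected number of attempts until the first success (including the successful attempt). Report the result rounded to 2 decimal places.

For a geometric distribution, E[trials] = 1/p = 1/(3/8) = 8/3.
≈ 2.67

2.67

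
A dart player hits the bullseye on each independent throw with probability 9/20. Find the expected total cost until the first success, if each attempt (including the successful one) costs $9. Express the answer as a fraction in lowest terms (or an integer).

$20

E[#attempts] = 1/p = 20/9; E[cost] = 9·20/9 = 20.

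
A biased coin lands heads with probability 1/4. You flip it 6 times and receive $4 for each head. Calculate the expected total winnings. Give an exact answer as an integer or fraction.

$6

E[#heads] = 6·1/4 = 3/2 (linearity over flips).
E[winnings] = 4·3/2 = 6.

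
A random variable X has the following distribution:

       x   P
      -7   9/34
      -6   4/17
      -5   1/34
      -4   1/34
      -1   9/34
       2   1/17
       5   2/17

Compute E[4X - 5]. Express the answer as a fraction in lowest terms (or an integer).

E[4x-5] = (9/34)·(-33) + (4/17)·(-29) + (1/34)·(-25) + (1/34)·(-21) + (9/34)·(-9) + (1/17)·3 + (2/17)·15
     = -295/17

-295/17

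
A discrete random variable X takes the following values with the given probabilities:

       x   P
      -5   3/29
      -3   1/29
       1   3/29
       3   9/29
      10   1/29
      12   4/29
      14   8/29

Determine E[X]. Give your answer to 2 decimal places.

6.28

E[X] = (3/29)·(-5) + (1/29)·(-3) + (3/29)·1 + (9/29)·3 + (1/29)·10 + (4/29)·12 + (8/29)·14
     = 182/29 ≈ 6.28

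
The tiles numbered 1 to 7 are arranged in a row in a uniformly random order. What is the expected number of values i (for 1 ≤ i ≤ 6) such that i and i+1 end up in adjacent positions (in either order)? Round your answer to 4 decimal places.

For each i ∈ {1,…,6}, let Xᵢ = 1 if i and i+1 are adjacent. P(Xᵢ=1) = 2·(7−1)!/7! = 2/7.
By linearity, E[ΣXᵢ] = (6)·(2/7) = 12/7.
≈ 1.7143

1.7143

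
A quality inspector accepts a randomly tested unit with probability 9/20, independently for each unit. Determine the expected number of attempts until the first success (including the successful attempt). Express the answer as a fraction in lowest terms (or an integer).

For a geometric distribution, E[trials] = 1/p = 1/(9/20) = 20/9.

20/9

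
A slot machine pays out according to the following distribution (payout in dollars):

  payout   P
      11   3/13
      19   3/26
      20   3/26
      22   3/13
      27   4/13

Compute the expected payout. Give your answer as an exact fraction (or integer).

531/26 dollars

E[X] = (3/13)·11 + (3/26)·19 + (3/26)·20 + (3/13)·22 + (4/13)·27
     = 531/26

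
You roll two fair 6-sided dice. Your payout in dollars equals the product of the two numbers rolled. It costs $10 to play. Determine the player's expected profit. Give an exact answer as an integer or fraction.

Distribution of the product of the two numbers rolled: 1 w.p. 1/36, 2 w.p. 1/18, 3 w.p. 1/18, 4 w.p. 1/12, 5 w.p. 1/18, 6 w.p. 1/9, …
E[payout] = (1/36)·1 + (1/18)·2 + (1/18)·3 + (1/12)·4 + (1/18)·5 + (1/9)·6 + (1/18)·8 + (1/36)·9 + (1/18)·10 + (1/9)·12 + (1/18)·15 + (1/36)·16 + (1/18)·18 + (1/18)·20 + (1/18)·24 + (1/36)·25 + (1/18)·30 + (1/36)·36 = 49/4
Expected profit = 49/4 − 10 = 9/4

9/4 dollars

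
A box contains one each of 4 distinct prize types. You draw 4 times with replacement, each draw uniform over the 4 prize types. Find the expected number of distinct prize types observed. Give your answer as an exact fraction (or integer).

175/64

Let Xⱼ=1 if type j appears at least once. P(Xⱼ=1) = 1 − ((4−1)/4)^4 = 175/256.
E[#distinct] = 4·175/256 = 175/64.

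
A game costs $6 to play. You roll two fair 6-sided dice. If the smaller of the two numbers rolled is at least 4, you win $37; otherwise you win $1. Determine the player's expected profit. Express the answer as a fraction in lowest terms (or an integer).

E[payout] = (3/4)·1 + (1/4)·37 = 10
Expected profit = 10 − 6 = 4

$4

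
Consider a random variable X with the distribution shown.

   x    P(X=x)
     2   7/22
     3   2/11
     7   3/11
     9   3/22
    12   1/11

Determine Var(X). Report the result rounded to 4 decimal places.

11.1508

E[X] = (7/22)·2 + (2/11)·3 + (3/11)·7 + (3/22)·9 + (1/11)·12 = 119/22
E[X²] = (7/22)·4 + (2/11)·9 + (3/11)·49 + (3/22)·81 + (1/11)·144 = 889/22
Var(X) = 889/22 − (119/22)² = 5397/484 ≈ 11.1508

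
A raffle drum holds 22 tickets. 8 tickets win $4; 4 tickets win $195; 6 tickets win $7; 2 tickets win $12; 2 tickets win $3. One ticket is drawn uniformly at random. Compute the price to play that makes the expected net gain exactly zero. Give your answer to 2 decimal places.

E[payout] = (8/22)·4 + (4/22)·195 + (6/22)·7 + (2/22)·12 + (2/22)·3 = 442/11
Fair fee = E[payout] = 442/11 ≈ $40.18

$40.18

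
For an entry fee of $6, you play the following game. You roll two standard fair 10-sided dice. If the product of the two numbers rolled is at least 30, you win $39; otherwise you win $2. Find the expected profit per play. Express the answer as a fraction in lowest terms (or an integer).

1191/100 dollars

E[payout] = (57/100)·2 + (43/100)·39 = 1791/100
Expected profit = 1791/100 − 6 = 1191/100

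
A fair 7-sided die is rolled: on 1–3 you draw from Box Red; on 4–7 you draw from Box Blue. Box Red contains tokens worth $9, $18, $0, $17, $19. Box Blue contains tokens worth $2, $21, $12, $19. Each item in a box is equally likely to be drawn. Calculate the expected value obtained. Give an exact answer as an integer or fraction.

459/35 dollars

E[X | Box Red] = (9 + 18 + 0 + 17 + 19)/5 = 63/5
E[X | Box Blue] = (2 + 21 + 12 + 19)/4 = 27/2
E[X] = (3/7)·63/5 + (4/7)·27/2 = 459/35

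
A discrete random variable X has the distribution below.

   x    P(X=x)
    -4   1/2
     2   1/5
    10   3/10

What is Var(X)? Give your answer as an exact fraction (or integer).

E[X] = (1/2)·(-4) + (1/5)·2 + (3/10)·10 = 7/5
E[X²] = (1/2)·16 + (1/5)·4 + (3/10)·100 = 194/5
Var(X) = 194/5 − (7/5)² = 921/25

921/25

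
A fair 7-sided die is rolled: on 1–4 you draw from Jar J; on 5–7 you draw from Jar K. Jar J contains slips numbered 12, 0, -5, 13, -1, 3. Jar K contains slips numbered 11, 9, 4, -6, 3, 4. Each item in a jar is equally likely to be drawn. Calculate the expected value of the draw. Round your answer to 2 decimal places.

3.88

E[X | Jar J] = (12 + 0 − 5 + 13 − 1 + 3)/6 = 11/3
E[X | Jar K] = (11 + 9 + 4 − 6 + 3 + 4)/6 = 25/6
E[X] = (4/7)·11/3 + (3/7)·25/6 = 163/42 ≈ 3.88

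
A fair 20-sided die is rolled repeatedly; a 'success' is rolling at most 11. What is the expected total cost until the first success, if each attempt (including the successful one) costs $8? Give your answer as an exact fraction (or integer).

E[#attempts] = 1/p = 20/11; E[cost] = 8·20/11 = 160/11.

160/11 dollars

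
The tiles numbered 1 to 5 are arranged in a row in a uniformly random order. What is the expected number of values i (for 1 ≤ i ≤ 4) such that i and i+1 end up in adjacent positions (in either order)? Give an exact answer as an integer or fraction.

For each i ∈ {1,…,4}, let Xᵢ = 1 if i and i+1 are adjacent. P(Xᵢ=1) = 2·(5−1)!/5! = 2/5.
By linearity, E[ΣXᵢ] = (4)·(2/5) = 8/5.

8/5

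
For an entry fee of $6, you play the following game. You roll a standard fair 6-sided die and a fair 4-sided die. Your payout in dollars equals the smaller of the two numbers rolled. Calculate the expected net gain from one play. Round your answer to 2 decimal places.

-$3.92

Distribution of the smaller of the two numbers rolled: 1 w.p. 3/8, 2 w.p. 7/24, 3 w.p. 5/24, 4 w.p. 1/8
E[payout] = (3/8)·1 + (7/24)·2 + (5/24)·3 + (1/8)·4 = 25/12
Expected profit = 25/12 − 6 = -47/12 ≈ -$3.92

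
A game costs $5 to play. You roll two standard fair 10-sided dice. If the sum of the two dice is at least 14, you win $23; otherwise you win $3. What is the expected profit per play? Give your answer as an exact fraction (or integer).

18/5 dollars

E[payout] = (18/25)·3 + (7/25)·23 = 43/5
Expected profit = 43/5 − 5 = 18/5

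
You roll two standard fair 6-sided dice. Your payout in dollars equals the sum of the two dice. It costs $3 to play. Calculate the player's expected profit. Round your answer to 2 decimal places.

Distribution of the sum of the two dice: 2 w.p. 1/36, 3 w.p. 1/18, 4 w.p. 1/12, 5 w.p. 1/9, 6 w.p. 5/36, 7 w.p. 1/6, …
E[payout] = (1/36)·2 + (1/18)·3 + (1/12)·4 + (1/9)·5 + (5/36)·6 + (1/6)·7 + (5/36)·8 + (1/9)·9 + (1/12)·10 + (1/18)·11 + (1/36)·12 = 7
Expected profit = 7 − 3 = 4 ≈ $4.00

$4.00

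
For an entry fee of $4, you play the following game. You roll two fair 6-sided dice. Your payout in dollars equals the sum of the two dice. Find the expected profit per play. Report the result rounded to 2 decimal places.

$3.00

Distribution of the sum of the two dice: 2 w.p. 1/36, 3 w.p. 1/18, 4 w.p. 1/12, 5 w.p. 1/9, 6 w.p. 5/36, 7 w.p. 1/6, …
E[payout] = (1/36)·2 + (1/18)·3 + (1/12)·4 + (1/9)·5 + (5/36)·6 + (1/6)·7 + (5/36)·8 + (1/9)·9 + (1/12)·10 + (1/18)·11 + (1/36)·12 = 7
Expected profit = 7 − 4 = 3 ≈ $3.00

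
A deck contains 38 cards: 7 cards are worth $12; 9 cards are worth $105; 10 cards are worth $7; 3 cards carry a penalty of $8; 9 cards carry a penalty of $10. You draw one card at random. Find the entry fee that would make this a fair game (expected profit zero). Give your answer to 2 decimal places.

E[payout] = (7/38)·12 + (9/38)·105 + (10/38)·7 + (3/38)·(-8) + (9/38)·(-10) = 985/38
Fair fee = E[payout] = 985/38 ≈ $25.92

$25.92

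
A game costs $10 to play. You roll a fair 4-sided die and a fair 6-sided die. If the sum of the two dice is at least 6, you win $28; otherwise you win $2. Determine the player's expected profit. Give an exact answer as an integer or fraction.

E[payout] = (5/12)·2 + (7/12)·28 = 103/6
Expected profit = 103/6 − 10 = 43/6

43/6 dollars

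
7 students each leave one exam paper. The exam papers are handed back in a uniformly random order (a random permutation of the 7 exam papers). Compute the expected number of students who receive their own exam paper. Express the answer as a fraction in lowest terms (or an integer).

Let Xᵢ = 1 if person i gets their own exam paper. For each i, P(Xᵢ=1) = 1/7.
By linearity of expectation, E[X₁+…+X_7] = 7·(1/7) = 1.

1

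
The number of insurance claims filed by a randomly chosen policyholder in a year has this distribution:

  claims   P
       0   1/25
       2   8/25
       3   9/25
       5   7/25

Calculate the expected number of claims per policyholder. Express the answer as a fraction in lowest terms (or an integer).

E[X] = (1/25)·0 + (8/25)·2 + (9/25)·3 + (7/25)·5
     = 78/25

78/25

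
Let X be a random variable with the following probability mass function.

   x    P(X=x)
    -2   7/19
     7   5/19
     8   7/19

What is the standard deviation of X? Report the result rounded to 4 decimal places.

4.6393

E[X] = 77/19, E[X²] = 721/19
Var(X) = E[X²] − (E[X])² = 721/19 − 5929/361 = 7770/361
SD(X) = √(7770/361) ≈ 4.6393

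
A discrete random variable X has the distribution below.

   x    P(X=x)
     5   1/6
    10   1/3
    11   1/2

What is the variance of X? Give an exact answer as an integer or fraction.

41/9

E[X] = (1/6)·5 + (1/3)·10 + (1/2)·11 = 29/3
E[X²] = (1/6)·25 + (1/3)·100 + (1/2)·121 = 98
Var(X) = 98 − (29/3)² = 41/9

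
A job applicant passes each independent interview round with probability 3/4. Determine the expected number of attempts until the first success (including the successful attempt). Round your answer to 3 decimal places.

1.333

For a geometric distribution, E[trials] = 1/p = 1/(3/4) = 4/3.
≈ 1.333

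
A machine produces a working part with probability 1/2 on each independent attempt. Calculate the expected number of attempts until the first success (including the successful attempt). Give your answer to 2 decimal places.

2.00

For a geometric distribution, E[trials] = 1/p = 1/(1/2) = 2.
≈ 2.00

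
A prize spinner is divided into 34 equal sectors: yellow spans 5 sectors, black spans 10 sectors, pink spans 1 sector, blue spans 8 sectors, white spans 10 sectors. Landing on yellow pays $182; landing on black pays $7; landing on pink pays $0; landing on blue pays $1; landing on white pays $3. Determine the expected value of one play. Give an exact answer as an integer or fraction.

509/17 dollars

E[payout] = (5/34)·182 + (10/34)·7 + (1/34)·0 + (8/34)·1 + (10/34)·3 = 509/17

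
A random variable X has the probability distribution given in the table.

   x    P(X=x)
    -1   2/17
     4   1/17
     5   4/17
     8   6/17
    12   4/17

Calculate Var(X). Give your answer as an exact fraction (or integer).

E[X] = (2/17)·(-1) + (1/17)·4 + (4/17)·5 + (6/17)·8 + (4/17)·12 = 118/17
E[X²] = (2/17)·1 + (1/17)·16 + (4/17)·25 + (6/17)·64 + (4/17)·144 = 1078/17
Var(X) = 1078/17 − (118/17)² = 4402/289

4402/289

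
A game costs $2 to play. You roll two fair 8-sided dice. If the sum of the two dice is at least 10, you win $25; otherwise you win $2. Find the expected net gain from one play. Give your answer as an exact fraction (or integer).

161/16 dollars

E[payout] = (9/16)·2 + (7/16)·25 = 193/16
Expected profit = 193/16 − 2 = 161/16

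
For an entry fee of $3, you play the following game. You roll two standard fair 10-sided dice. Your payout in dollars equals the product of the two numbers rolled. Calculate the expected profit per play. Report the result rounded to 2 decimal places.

$27.25

Distribution of the product of the two numbers rolled: 1 w.p. 1/100, 2 w.p. 1/50, 3 w.p. 1/50, 4 w.p. 3/100, 5 w.p. 1/50, 6 w.p. 1/25, …
E[payout] = (1/100)·1 + (1/50)·2 + (1/50)·3 + (3/100)·4 + (1/50)·5 + (1/25)·6 + (1/50)·7 + (1/25)·8 + (3/100)·9 + (1/25)·10 + (1/25)·12 + (1/50)·14 + (1/50)·15 + (3/100)·16 + (1/25)·18 + (1/25)·20 + (1/50)·21 + (1/25)·24 + (1/100)·25 + (1/50)·27 + (1/50)·28 + (1/25)·30 + (1/50)·32 + (1/50)·35 + (3/100)·36 + (1/25)·40 + (1/50)·42 + (1/50)·45 + (1/50)·48 + (1/100)·49 + (1/50)·50 + (1/50)·54 + (1/50)·56 + (1/50)·60 + (1/50)·63 + (1/100)·64 + (1/50)·70 + (1/50)·72 + (1/50)·80 + (1/100)·81 + (1/50)·90 + (1/100)·100 = 121/4
Expected profit = 121/4 − 3 = 109/4 ≈ $27.25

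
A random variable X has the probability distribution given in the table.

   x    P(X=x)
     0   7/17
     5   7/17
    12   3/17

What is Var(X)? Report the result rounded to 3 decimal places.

18.263

E[X] = (7/17)·0 + (7/17)·5 + (3/17)·12 = 71/17
E[X²] = (7/17)·0 + (7/17)·25 + (3/17)·144 = 607/17
Var(X) = 607/17 − (71/17)² = 5278/289 ≈ 18.263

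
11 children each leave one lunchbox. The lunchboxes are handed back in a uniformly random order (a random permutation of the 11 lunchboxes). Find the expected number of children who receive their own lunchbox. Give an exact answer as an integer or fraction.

Let Xᵢ = 1 if person i gets their own lunchbox. For each i, P(Xᵢ=1) = 1/11.
By linearity of expectation, E[X₁+…+X_11] = 11·(1/11) = 1.

1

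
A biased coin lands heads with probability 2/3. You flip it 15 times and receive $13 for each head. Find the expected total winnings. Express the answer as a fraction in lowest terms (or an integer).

E[#heads] = 15·2/3 = 10 (linearity over flips).
E[winnings] = 13·10 = 130.

$130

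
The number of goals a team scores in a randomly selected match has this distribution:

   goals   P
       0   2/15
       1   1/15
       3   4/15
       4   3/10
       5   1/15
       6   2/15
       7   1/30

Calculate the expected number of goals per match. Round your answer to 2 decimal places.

E[X] = (2/15)·0 + (1/15)·1 + (4/15)·3 + (3/10)·4 + (1/15)·5 + (2/15)·6 + (1/30)·7
     = 103/30 ≈ 3.43

3.43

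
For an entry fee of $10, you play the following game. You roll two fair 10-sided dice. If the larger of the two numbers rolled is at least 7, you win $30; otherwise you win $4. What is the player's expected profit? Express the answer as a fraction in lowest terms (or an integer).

266/25 dollars

E[payout] = (9/25)·4 + (16/25)·30 = 516/25
Expected profit = 516/25 − 10 = 266/25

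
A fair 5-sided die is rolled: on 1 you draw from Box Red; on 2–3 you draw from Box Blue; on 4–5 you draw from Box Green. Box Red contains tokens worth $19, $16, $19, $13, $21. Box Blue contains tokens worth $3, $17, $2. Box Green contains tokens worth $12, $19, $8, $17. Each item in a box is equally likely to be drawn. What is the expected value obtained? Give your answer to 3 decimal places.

E[X | Box Red] = (19 + 16 + 19 + 13 + 21)/5 = 88/5
E[X | Box Blue] = (3 + 17 + 2)/3 = 22/3
E[X | Box Green] = (12 + 19 + 8 + 17)/4 = 14
E[X] = (1/5)·88/5 + (2/5)·22/3 + (2/5)·14 = 904/75 ≈ 12.053

$12.053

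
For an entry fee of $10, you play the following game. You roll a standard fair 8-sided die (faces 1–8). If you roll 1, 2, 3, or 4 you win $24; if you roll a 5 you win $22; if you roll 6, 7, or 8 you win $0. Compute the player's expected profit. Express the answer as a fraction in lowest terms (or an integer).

19/4 dollars

E[payout] = (3/8)·0 + (1/8)·22 + (1/2)·24 = 59/4
Expected profit = 59/4 − 10 = 19/4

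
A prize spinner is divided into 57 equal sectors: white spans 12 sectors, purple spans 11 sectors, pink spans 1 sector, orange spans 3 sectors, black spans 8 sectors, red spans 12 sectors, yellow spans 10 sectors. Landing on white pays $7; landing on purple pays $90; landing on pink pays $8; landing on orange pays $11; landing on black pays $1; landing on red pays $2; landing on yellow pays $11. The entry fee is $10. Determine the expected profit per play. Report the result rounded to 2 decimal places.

$12.05

E[payout] = (12/57)·7 + (11/57)·90 + (1/57)·8 + (3/57)·11 + (8/57)·1 + (12/57)·2 + (10/57)·11 = 419/19
Expected profit = 419/19 − 10 = 229/19 ≈ $12.05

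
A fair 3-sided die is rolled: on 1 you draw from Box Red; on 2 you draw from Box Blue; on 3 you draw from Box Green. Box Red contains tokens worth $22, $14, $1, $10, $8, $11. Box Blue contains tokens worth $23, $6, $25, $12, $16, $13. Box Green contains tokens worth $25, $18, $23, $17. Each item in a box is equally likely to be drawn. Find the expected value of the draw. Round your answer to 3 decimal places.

$15.861

E[X | Box Red] = (22 + 14 + 1 + 10 + 8 + 11)/6 = 11
E[X | Box Blue] = (23 + 6 + 25 + 12 + 16 + 13)/6 = 95/6
E[X | Box Green] = (25 + 18 + 23 + 17)/4 = 83/4
E[X] = (1/3)·11 + (1/3)·95/6 + (1/3)·83/4 = 571/36 ≈ 15.861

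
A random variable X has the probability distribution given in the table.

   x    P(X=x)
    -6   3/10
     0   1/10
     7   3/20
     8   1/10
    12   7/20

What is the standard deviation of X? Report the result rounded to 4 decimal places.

E[X] = 17/4, E[X²] = 1499/20
Var(X) = E[X²] − (E[X])² = 1499/20 − 289/16 = 4551/80
SD(X) = √(4551/80) ≈ 7.5424

7.5424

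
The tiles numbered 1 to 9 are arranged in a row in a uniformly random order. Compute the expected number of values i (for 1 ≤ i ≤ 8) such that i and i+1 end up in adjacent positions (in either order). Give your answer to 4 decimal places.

1.7778

For each i ∈ {1,…,8}, let Xᵢ = 1 if i and i+1 are adjacent. P(Xᵢ=1) = 2·(9−1)!/9! = 2/9.
By linearity, E[ΣXᵢ] = (8)·(2/9) = 16/9.
≈ 1.7778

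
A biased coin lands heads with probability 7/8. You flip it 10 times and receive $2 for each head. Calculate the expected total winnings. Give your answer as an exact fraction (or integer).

E[#heads] = 10·7/8 = 35/4 (linearity over flips).
E[winnings] = 2·35/4 = 35/2.

35/2 dollars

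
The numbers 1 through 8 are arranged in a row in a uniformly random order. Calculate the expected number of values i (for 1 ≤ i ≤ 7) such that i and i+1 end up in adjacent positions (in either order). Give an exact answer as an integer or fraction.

For each i ∈ {1,…,7}, let Xᵢ = 1 if i and i+1 are adjacent. P(Xᵢ=1) = 2·(8−1)!/8! = 2/8.
By linearity, E[ΣXᵢ] = (7)·(2/8) = 7/4.

7/4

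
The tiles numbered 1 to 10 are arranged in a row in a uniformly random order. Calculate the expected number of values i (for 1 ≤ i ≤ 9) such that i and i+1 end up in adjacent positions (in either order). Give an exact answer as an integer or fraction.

For each i ∈ {1,…,9}, let Xᵢ = 1 if i and i+1 are adjacent. P(Xᵢ=1) = 2·(10−1)!/10! = 2/10.
By linearity, E[ΣXᵢ] = (9)·(2/10) = 9/5.

9/5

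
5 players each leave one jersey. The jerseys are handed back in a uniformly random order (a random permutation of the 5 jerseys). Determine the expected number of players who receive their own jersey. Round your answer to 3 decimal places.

1.000

Let Xᵢ = 1 if person i gets their own jersey. For each i, P(Xᵢ=1) = 1/5.
By linearity of expectation, E[X₁+…+X_5] = 5·(1/5) = 1.
≈ 1.000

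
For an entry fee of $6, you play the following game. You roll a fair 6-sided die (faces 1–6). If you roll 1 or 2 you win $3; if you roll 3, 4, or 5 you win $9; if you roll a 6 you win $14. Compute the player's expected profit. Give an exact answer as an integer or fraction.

E[payout] = (1/3)·3 + (1/2)·9 + (1/6)·14 = 47/6
Expected profit = 47/6 − 6 = 11/6

11/6 dollars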